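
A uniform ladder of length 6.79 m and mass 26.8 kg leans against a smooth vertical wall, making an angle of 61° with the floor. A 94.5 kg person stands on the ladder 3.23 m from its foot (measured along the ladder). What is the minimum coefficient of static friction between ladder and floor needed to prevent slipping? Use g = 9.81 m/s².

Choose the foot of the ladder as the axis so the floor normal and friction both act there and drop out.
Ladder weight 26.8×9.81 = 262.9 N acts at 3.395 m along the ladder; its horizontal arm is 3.395·cos61° = 1.646 m → τ = 432.7 N·m clockwise.
Person: 94.5×9.81 = 927 N at 3.23 m → arm 1.566 m → τ = 1452 N·m clockwise.
Wall normal N acts horizontally at the top; its moment arm is the height L sinθ = 6.79·sin61° = 5.939 m, counterclockwise.
For rotational equilibrium, N × 5.939 = 1885, so N = 317.4 N.
ΣFx = 0 ⇒ f = N_wall = 317.4 N. ΣFy = 0 ⇒ N_floor = 1190 N.
μ_min = f / N_floor = 317.4 / 1190 = 0.267.

μ_min ≈ 0.267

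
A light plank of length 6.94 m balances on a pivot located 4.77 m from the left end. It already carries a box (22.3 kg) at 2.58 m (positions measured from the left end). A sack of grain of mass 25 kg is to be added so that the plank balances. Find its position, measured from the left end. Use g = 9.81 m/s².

x ≈ 6.72 m from the left end

Take moments about the pivot (at 4.77 m from the left end).
Box: 22.3 × 9.81 = 218.8 N down at 2.58 m → arm 2.19 m, τ = 218.8 × 2.19 = 479.2 N·m counterclockwise.
Net moment of existing loads = 479.2 N·m counterclockwise.
The sack of grain weighs 25 × 9.81 = 245.2 N and must supply an equal clockwise moment, so its lever arm about the pivot is 479.2 / 245.2 = 1.95 m.
That puts it at 4.77 + 1.95 = 6.72 m from the left end.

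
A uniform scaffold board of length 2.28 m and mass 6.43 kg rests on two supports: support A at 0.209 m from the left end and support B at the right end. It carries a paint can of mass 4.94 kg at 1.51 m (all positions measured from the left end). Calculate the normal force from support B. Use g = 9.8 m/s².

Take moments about support A.
Beam weight: 6.43 × 9.8 = 63.01 N down at 1.14 m → arm 0.931 m, τ = 63.01 × 0.931 = 58.66 N·m clockwise.
Paint can: 4.94 × 9.8 = 48.41 N down at 1.51 m → arm 1.301 m, τ = 48.41 × 1.301 = 62.98 N·m clockwise.
Net load moment about support A = 121.6 N·m clockwise.
Reaction R at support B is upward at 2.28 m, arm 2.071 m → moment R × 2.071 counterclockwise.
Setting net torque to zero: R × 2.071 = 121.6 → R = 58.7 N.

R_B ≈ 58.7 N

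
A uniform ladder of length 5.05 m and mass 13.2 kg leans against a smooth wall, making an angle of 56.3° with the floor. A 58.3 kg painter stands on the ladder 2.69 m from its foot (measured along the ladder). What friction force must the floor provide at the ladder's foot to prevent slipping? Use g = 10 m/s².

f ≈ 251 N

Choose the foot of the ladder as the axis so the floor normal and friction both act there and drop out.
Ladder weight 13.2×10 = 132 N acts at 2.525 m along the ladder; its horizontal arm is 2.525·cos56.3° = 1.401 m → τ = 184.9 N·m clockwise.
Painter: 58.3×10 = 583 N at 2.69 m → arm 1.493 m → τ = 870.4 N·m clockwise.
Wall normal N acts horizontally at the top; its moment arm is the height L sinθ = 5.05·sin56.3° = 4.201 m, counterclockwise.
Balancing moments: N × 4.201 = 1055, giving N = 251 N.
ΣFx = 0: friction at the foot balances the wall's push, so f = N_wall = 251 N.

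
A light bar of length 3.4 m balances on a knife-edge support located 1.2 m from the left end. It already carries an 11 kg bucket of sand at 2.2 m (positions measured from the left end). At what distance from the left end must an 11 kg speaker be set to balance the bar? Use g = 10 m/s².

Taking torques about the knife-edge support (at 1.2 m from the left end):
Bucket of sand: 11 × 10 = 110 N down at 2.2 m → arm 1 m, τ = 110 × 1 = 110 N·m clockwise.
Net moment of existing loads = 110 N·m clockwise.
The speaker weighs 11 × 10 = 110 N and must supply an equal counterclockwise moment, so its lever arm about the knife-edge support is 110 / 110 = 1 m.
That puts it at 1.2 − 1 = 0.2 m from the left end.

x ≈ 0.2 m from the left end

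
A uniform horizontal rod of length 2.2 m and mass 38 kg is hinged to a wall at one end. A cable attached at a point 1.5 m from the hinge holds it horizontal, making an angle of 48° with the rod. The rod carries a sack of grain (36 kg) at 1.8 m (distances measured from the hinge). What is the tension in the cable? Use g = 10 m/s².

Sum moments about the hinge (the unknown hinge reaction has zero arm there).
Beam weight: 38 × 10 = 380 N down at 1.1 m → arm 1.1 m, τ = 380 × 1.1 = 418 N·m clockwise.
Sack of grain: 36 × 10 = 360 N down at 1.8 m → arm 1.8 m, τ = 360 × 1.8 = 648 N·m clockwise.
Total clockwise load moment = 1066 N·m.
The cable tension T acts at 1.5 m; only its component perpendicular to the rod, T sinθ, produces torque. sin 48° = 0.7431.
Setting net torque to zero: T × 1.5 × 0.7431 = 1066 → T = 1066 / 1.115 = 956 N.

T ≈ 956 N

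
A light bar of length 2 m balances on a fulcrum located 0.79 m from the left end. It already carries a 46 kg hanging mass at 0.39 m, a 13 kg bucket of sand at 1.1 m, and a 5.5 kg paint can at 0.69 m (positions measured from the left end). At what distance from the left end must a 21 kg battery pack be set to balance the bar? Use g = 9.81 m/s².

Choose the fulcrum (at 0.79 m from the left end) as the axis so the support reaction has zero arm there.
Hanging mass: 46 × 9.81 = 451.3 N down at 0.39 m → arm 0.4 m, τ = 451.3 × 0.4 = 180.5 N·m counterclockwise.
Bucket of sand: 13 × 9.81 = 127.5 N down at 1.1 m → arm 0.31 m, τ = 127.5 × 0.31 = 39.52 N·m clockwise.
Paint can: 5.5 × 9.81 = 53.96 N down at 0.69 m → arm 0.1 m, τ = 53.96 × 0.1 = 5.396 N·m counterclockwise.
Net moment of existing loads = 146.4 N·m counterclockwise.
The battery pack weighs 21 × 9.81 = 206 N and must supply an equal clockwise moment, so its lever arm about the fulcrum is 146.4 / 206 = 0.711 m.
That puts it at 0.79 + 0.711 = 1.5 m from the left end.

x ≈ 1.5 m from the left end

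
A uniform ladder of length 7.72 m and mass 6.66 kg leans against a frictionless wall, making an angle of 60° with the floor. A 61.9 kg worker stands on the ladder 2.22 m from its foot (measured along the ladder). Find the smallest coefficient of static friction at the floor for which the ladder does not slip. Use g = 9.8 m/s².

μ_min ≈ 0.178

About the foot of the ladder:
Ladder weight 6.66×9.8 = 65.27 N acts at 3.86 m along the ladder; its horizontal arm is 3.86·cos60° = 1.93 m → τ = 126 N·m clockwise.
Worker: 61.9×9.8 = 606.6 N at 2.22 m → arm 1.11 m → τ = 673.3 N·m clockwise.
Wall normal N acts horizontally at the top; its moment arm is the height L sinθ = 7.72·sin60° = 6.686 m, counterclockwise.
Setting net torque to zero: N × 6.686 = 799.3 → N = 119.5 N.
ΣFx = 0 ⇒ f = N_wall = 119.5 N. ΣFy = 0 ⇒ N_floor = 671.9 N.
μ_min = f / N_floor = 119.5 / 671.9 = 0.178.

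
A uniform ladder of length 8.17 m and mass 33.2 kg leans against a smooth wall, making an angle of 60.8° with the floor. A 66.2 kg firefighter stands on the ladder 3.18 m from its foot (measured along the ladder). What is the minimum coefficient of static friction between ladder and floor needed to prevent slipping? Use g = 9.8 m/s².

μ_min ≈ 0.238

Sum moments about the foot of the ladder (the floor normal and friction both act there and drop out).
Ladder weight 33.2×9.8 = 325.4 N acts at 4.085 m along the ladder; its horizontal arm is 4.085·cos60.8° = 1.993 m → τ = 648.5 N·m clockwise.
Firefighter: 66.2×9.8 = 648.8 N at 3.18 m → arm 1.551 m → τ = 1006 N·m clockwise.
Wall normal N acts horizontally at the top; its moment arm is the height L sinθ = 8.17·sin60.8° = 7.132 m, counterclockwise.
Στ = 0 ⇒ N × 7.132 = 1654 ⇒ N = 231.9 N.
ΣFx = 0 ⇒ f = N_wall = 231.9 N. ΣFy = 0 ⇒ N_floor = 974.2 N.
μ_min = f / N_floor = 231.9 / 974.2 = 0.238.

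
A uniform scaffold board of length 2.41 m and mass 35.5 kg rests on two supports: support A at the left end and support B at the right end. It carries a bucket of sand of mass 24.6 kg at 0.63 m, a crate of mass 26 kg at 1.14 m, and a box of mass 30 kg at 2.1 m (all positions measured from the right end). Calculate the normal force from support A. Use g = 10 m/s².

About support B:
Beam weight: 35.5 × 10 = 355 N down at 1.205 m → arm 1.205 m, τ = 355 × 1.205 = 427.8 N·m counterclockwise.
Bucket of sand: 24.6 × 10 = 246 N down at 0.63 m → arm 0.63 m, τ = 246 × 0.63 = 155 N·m counterclockwise.
Crate: 26 × 10 = 260 N down at 1.14 m → arm 1.14 m, τ = 260 × 1.14 = 296.4 N·m counterclockwise.
Box: 30 × 10 = 300 N down at 2.1 m → arm 2.1 m, τ = 300 × 2.1 = 630 N·m counterclockwise.
Net load moment about support B = 1509 N·m counterclockwise.
Reaction R at support A is upward at 2.41 m, arm 2.41 m → moment R × 2.41 clockwise.
Setting net torque to zero: R × 2.41 = 1509 → R = 626 N.

R_A ≈ 626 N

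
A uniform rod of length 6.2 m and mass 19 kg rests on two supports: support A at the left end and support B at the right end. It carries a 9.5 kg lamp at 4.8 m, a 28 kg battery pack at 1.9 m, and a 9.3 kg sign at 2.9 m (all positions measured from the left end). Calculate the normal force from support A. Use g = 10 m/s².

About support B:
Beam weight: 19 × 10 = 190 N down at 3.1 m → arm 3.1 m, τ = 190 × 3.1 = 589 N·m counterclockwise.
Lamp: 9.5 × 10 = 95 N down at 4.8 m → arm 1.4 m, τ = 95 × 1.4 = 133 N·m counterclockwise.
Battery pack: 28 × 10 = 280 N down at 1.9 m → arm 4.3 m, τ = 280 × 4.3 = 1204 N·m counterclockwise.
Sign: 9.3 × 10 = 93 N down at 2.9 m → arm 3.3 m, τ = 93 × 3.3 = 306.9 N·m counterclockwise.
Net load moment about support B = 2233 N·m counterclockwise.
Reaction R at support A is upward at 0 m, arm 6.2 m → moment R × 6.2 clockwise.
For rotational equilibrium, R × 6.2 = 2233, so R = 360 N.

R_A ≈ 360 N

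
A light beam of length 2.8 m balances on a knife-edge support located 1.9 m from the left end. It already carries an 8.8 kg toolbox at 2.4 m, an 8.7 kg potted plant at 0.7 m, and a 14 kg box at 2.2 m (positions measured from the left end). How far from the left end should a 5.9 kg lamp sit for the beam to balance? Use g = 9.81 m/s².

x ≈ 2.21 m from the left end

Taking torques about the knife-edge support (at 1.9 m from the left end):
Toolbox: 8.8 × 9.81 = 86.33 N down at 2.4 m → arm 0.5 m, τ = 86.33 × 0.5 = 43.16 N·m clockwise.
Potted plant: 8.7 × 9.81 = 85.35 N down at 0.7 m → arm 1.2 m, τ = 85.35 × 1.2 = 102.4 N·m counterclockwise.
Box: 14 × 9.81 = 137.3 N down at 2.2 m → arm 0.3 m, τ = 137.3 × 0.3 = 41.19 N·m clockwise.
Net moment of existing loads = 18.05 N·m counterclockwise.
The lamp weighs 5.9 × 9.81 = 57.88 N and must supply an equal clockwise moment, so its lever arm about the knife-edge support is 18.05 / 57.88 = 0.312 m.
That puts it at 1.9 + 0.312 = 2.21 m from the left end.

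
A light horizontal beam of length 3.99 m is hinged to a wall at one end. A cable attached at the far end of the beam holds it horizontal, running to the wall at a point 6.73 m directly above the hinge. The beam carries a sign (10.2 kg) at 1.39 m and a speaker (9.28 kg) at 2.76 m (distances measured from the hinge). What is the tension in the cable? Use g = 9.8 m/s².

T ≈ 114 N

Taking torques about the hinge:
Sign: 10.2 × 9.8 = 99.96 N down at 1.39 m → arm 1.39 m, τ = 99.96 × 1.39 = 138.9 N·m clockwise.
Speaker: 9.28 × 9.8 = 90.94 N down at 2.76 m → arm 2.76 m, τ = 90.94 × 2.76 = 251 N·m clockwise.
Total clockwise load moment = 389.9 N·m.
The cable tension T acts at 3.99 m; only its component perpendicular to the beam, T sinθ, produces torque. sinθ = h/√(h²+d²) = 6.73/√(6.73²+3.99²) = 0.8602.
Στ = 0 ⇒ T × 3.99 × 0.8602 = 389.9 ⇒ T = 389.9 / 3.432 = 114 N.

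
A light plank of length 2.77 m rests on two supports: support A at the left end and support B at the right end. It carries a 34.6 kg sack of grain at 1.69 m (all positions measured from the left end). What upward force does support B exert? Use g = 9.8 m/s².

R_B ≈ 207 N

Sum moments about support A (its reaction then has zero moment arm).
Sack of grain: 34.6 × 9.8 = 339.1 N down at 1.69 m → arm 1.69 m, τ = 339.1 × 1.69 = 573.1 N·m clockwise.
Net load moment about support A = 573.1 N·m clockwise.
Reaction R at support B is upward at 2.77 m, arm 2.77 m → moment R × 2.77 counterclockwise.
Στ = 0 ⇒ R × 2.77 = 573.1 ⇒ R = 207 N.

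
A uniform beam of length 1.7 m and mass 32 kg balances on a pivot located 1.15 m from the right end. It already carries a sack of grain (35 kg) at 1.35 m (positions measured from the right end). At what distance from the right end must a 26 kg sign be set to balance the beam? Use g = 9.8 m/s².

x ≈ 1.25 m from the right end

Choose the pivot (at 1.15 m from the right end) as the axis so the support reaction has zero arm there.
Beam weight: 32 × 9.8 = 313.6 N down at 0.85 m → arm 0.3 m, τ = 313.6 × 0.3 = 94.08 N·m clockwise.
Sack of grain: 35 × 9.8 = 343 N down at 1.35 m → arm 0.2 m, τ = 343 × 0.2 = 68.6 N·m counterclockwise.
Net moment of existing loads = 25.48 N·m clockwise.
The sign weighs 26 × 9.8 = 254.8 N and must supply an equal counterclockwise moment, so its lever arm about the pivot is 25.48 / 254.8 = 0.1 m.
That puts it at 1.15 + 0.1 = 1.25 m from the right end.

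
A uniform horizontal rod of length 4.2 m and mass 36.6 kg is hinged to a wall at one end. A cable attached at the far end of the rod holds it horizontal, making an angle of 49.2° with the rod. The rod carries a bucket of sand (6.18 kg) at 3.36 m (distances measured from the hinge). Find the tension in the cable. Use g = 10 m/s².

Choose the hinge as the axis so the unknown hinge reaction has zero arm there.
Beam weight: 36.6 × 10 = 366 N down at 2.1 m → arm 2.1 m, τ = 366 × 2.1 = 768.6 N·m clockwise.
Bucket of sand: 6.18 × 10 = 61.8 N down at 3.36 m → arm 3.36 m, τ = 61.8 × 3.36 = 207.6 N·m clockwise.
Total clockwise load moment = 976.2 N·m.
The cable tension T acts at 4.2 m; only its component perpendicular to the rod, T sinθ, produces torque. sin 49.2° = 0.757.
Balancing moments: T × 4.2 × 0.757 = 976.2, giving T = 976.2 / 3.179 = 307 N.

T ≈ 307 N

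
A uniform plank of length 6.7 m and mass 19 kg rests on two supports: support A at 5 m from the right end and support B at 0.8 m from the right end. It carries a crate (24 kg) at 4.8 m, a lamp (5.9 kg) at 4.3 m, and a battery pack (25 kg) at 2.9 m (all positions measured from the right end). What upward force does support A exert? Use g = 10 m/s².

R_A ≈ 518 N

Sum moments about support B (its reaction then has zero moment arm).
Beam weight: 19 × 10 = 190 N down at 3.35 m → arm 2.55 m, τ = 190 × 2.55 = 484.5 N·m counterclockwise.
Crate: 24 × 10 = 240 N down at 4.8 m → arm 4 m, τ = 240 × 4 = 960 N·m counterclockwise.
Lamp: 5.9 × 10 = 59 N down at 4.3 m → arm 3.5 m, τ = 59 × 3.5 = 206.5 N·m counterclockwise.
Battery pack: 25 × 10 = 250 N down at 2.9 m → arm 2.1 m, τ = 250 × 2.1 = 525 N·m counterclockwise.
Net load moment about support B = 2176 N·m counterclockwise.
Reaction R at support A is upward at 5 m, arm 4.2 m → moment R × 4.2 clockwise.
For rotational equilibrium, R × 4.2 = 2176, so R = 518 N.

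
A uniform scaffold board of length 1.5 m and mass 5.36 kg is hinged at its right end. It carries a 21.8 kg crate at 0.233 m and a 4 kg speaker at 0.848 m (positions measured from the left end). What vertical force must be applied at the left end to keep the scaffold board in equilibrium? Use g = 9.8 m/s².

Sum moments about the right end (the unknown pivot reaction has zero arm there).
Beam weight: 5.36 × 9.8 = 52.53 N down at 0.75 m → arm 0.75 m, τ = 52.53 × 0.75 = 39.4 N·m counterclockwise.
Crate: 21.8 × 9.8 = 213.6 N down at 0.233 m → arm 1.267 m, τ = 213.6 × 1.267 = 270.6 N·m counterclockwise.
Speaker: 4 × 9.8 = 39.2 N down at 0.848 m → arm 0.652 m, τ = 39.2 × 0.652 = 25.56 N·m counterclockwise.
Net moment of the loads = 335.6 N·m counterclockwise.
The upward force F acts at the left end, arm 1.5 m, giving F × 1.5 clockwise.
Στ = 0 ⇒ F × 1.5 = 335.6 ⇒ F = 335.6 / 1.5 = 224 N.

F ≈ 224 N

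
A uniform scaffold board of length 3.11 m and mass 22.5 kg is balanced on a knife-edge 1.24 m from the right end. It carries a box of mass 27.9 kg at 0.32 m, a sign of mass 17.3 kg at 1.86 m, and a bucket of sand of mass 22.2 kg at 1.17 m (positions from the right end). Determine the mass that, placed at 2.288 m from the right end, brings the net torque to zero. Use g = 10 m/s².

Choose the knife-edge (at 1.24 m from the right end) as the axis so the support reaction has zero arm there.
Beam weight: 22.5 × 10 = 225 N down at 1.555 m → arm 0.315 m, τ = 225 × 0.315 = 70.88 N·m counterclockwise.
Box: 27.9 × 10 = 279 N down at 0.32 m → arm 0.92 m, τ = 279 × 0.92 = 256.7 N·m clockwise.
Sign: 17.3 × 10 = 173 N down at 1.86 m → arm 0.62 m, τ = 173 × 0.62 = 107.3 N·m counterclockwise.
Bucket of sand: 22.2 × 10 = 222 N down at 1.17 m → arm 0.07 m, τ = 222 × 0.07 = 15.54 N·m clockwise.
Net moment of known loads = 94.06 N·m clockwise.
An unknown mass m at 2.288 m has arm 1.048 m; its moment is m·g·1.048 counterclockwise.
Setting net torque to zero: m × 10 × 1.048 = 94.06 → m = 94.06 / (10 × 1.048) = 8.98 kg.

m ≈ 8.98 kg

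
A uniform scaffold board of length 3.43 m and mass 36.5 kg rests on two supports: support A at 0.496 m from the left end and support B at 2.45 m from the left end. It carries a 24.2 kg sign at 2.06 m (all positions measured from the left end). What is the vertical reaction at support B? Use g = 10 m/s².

R_B ≈ 421 N

Take moments about support A.
Beam weight: 36.5 × 10 = 365 N down at 1.715 m → arm 1.219 m, τ = 365 × 1.219 = 444.9 N·m clockwise.
Sign: 24.2 × 10 = 242 N down at 2.06 m → arm 1.564 m, τ = 242 × 1.564 = 378.5 N·m clockwise.
Net load moment about support A = 823.4 N·m clockwise.
Reaction R at support B is upward at 2.45 m, arm 1.954 m → moment R × 1.954 counterclockwise.
Balancing moments: R × 1.954 = 823.4, giving R = 421 N.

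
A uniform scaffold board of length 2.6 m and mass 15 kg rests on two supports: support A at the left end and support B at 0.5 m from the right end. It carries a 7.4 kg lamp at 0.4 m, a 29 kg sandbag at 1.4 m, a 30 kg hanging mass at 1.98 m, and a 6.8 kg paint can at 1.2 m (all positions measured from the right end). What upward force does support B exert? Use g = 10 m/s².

Taking torques about support A:
Beam weight: 15 × 10 = 150 N down at 1.3 m → arm 1.3 m, τ = 150 × 1.3 = 195 N·m clockwise.
Lamp: 7.4 × 10 = 74 N down at 0.4 m → arm 2.2 m, τ = 74 × 2.2 = 162.8 N·m clockwise.
Sandbag: 29 × 10 = 290 N down at 1.4 m → arm 1.2 m, τ = 290 × 1.2 = 348 N·m clockwise.
Hanging mass: 30 × 10 = 300 N down at 1.98 m → arm 0.62 m, τ = 300 × 0.62 = 186 N·m clockwise.
Paint can: 6.8 × 10 = 68 N down at 1.2 m → arm 1.4 m, τ = 68 × 1.4 = 95.2 N·m clockwise.
Net load moment about support A = 987 N·m clockwise.
Reaction R at support B is upward at 0.5 m, arm 2.1 m → moment R × 2.1 counterclockwise.
Στ = 0 ⇒ R × 2.1 = 987 ⇒ R = 470 N.

R_B ≈ 470 N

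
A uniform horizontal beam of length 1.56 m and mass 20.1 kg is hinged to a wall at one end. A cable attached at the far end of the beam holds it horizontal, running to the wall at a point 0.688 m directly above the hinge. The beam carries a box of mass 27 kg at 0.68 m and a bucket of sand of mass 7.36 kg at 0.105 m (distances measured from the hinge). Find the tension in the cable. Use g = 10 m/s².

T ≈ 553 N

Take moments about the hinge.
Beam weight: 20.1 × 10 = 201 N down at 0.78 m → arm 0.78 m, τ = 201 × 0.78 = 156.8 N·m clockwise.
Box: 27 × 10 = 270 N down at 0.68 m → arm 0.68 m, τ = 270 × 0.68 = 183.6 N·m clockwise.
Bucket of sand: 7.36 × 10 = 73.6 N down at 0.105 m → arm 0.105 m, τ = 73.6 × 0.105 = 7.728 N·m clockwise.
Total clockwise load moment = 348.1 N·m.
The cable tension T acts at 1.56 m; only its component perpendicular to the beam, T sinθ, produces torque. sinθ = h/√(h²+d²) = 0.688/√(0.688²+1.56²) = 0.4035.
Setting net torque to zero: T × 1.56 × 0.4035 = 348.1 → T = 348.1 / 0.6295 = 553 N.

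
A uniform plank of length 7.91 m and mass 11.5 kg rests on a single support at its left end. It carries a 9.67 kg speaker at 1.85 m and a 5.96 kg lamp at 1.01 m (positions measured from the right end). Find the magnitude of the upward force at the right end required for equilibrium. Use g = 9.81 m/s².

F ≈ 180 N

Sum moments about the left end (the unknown pivot reaction has zero arm there).
Beam weight: 11.5 × 9.81 = 112.8 N down at 3.955 m → arm 3.955 m, τ = 112.8 × 3.955 = 446.1 N·m clockwise.
Speaker: 9.67 × 9.81 = 94.86 N down at 1.85 m → arm 6.06 m, τ = 94.86 × 6.06 = 574.9 N·m clockwise.
Lamp: 5.96 × 9.81 = 58.47 N down at 1.01 m → arm 6.9 m, τ = 58.47 × 6.9 = 403.4 N·m clockwise.
Net moment of the loads = 1424 N·m clockwise.
The upward force F acts at the right end, arm 7.91 m, giving F × 7.91 counterclockwise.
Στ = 0 ⇒ F × 7.91 = 1424 ⇒ F = 1424 / 7.91 = 180 N.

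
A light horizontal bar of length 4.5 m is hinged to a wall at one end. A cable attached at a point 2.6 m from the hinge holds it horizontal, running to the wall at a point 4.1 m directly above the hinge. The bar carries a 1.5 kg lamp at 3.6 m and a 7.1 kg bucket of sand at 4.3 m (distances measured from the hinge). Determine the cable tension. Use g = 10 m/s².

Choose the hinge as the axis so the unknown hinge reaction has zero arm there.
Lamp: 1.5 × 10 = 15 N down at 3.6 m → arm 3.6 m, τ = 15 × 3.6 = 54 N·m clockwise.
Bucket of sand: 7.1 × 10 = 71 N down at 4.3 m → arm 4.3 m, τ = 71 × 4.3 = 305.3 N·m clockwise.
Total clockwise load moment = 359.3 N·m.
The cable tension T acts at 2.6 m; only its component perpendicular to the bar, T sinθ, produces torque. sinθ = h/√(h²+d²) = 4.1/√(4.1²+2.6²) = 0.8445.
Στ = 0 ⇒ T × 2.6 × 0.8445 = 359.3 ⇒ T = 359.3 / 2.196 = 164 N.

T ≈ 164 N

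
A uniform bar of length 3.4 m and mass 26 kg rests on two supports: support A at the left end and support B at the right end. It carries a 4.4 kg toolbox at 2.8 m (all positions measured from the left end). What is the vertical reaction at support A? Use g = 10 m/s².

R_A ≈ 138 N

Taking torques about support B:
Beam weight: 26 × 10 = 260 N down at 1.7 m → arm 1.7 m, τ = 260 × 1.7 = 442 N·m counterclockwise.
Toolbox: 4.4 × 10 = 44 N down at 2.8 m → arm 0.6 m, τ = 44 × 0.6 = 26.4 N·m counterclockwise.
Net load moment about support B = 468.4 N·m counterclockwise.
Reaction R at support A is upward at 0 m, arm 3.4 m → moment R × 3.4 clockwise.
Setting net torque to zero: R × 3.4 = 468.4 → R = 138 N.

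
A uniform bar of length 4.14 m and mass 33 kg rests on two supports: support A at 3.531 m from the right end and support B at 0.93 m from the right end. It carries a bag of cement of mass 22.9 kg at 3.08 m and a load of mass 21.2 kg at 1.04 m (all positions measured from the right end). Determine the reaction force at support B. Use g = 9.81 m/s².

Sum moments about support A (its reaction then has zero moment arm).
Beam weight: 33 × 9.81 = 323.7 N down at 2.07 m → arm 1.461 m, τ = 323.7 × 1.461 = 472.9 N·m clockwise.
Bag of cement: 22.9 × 9.81 = 224.6 N down at 3.08 m → arm 0.451 m, τ = 224.6 × 0.451 = 101.3 N·m clockwise.
Load: 21.2 × 9.81 = 208 N down at 1.04 m → arm 2.491 m, τ = 208 × 2.491 = 518.1 N·m clockwise.
Net load moment about support A = 1092 N·m clockwise.
Reaction R at support B is upward at 0.93 m, arm 2.601 m → moment R × 2.601 counterclockwise.
Setting net torque to zero: R × 2.601 = 1092 → R = 420 N.

R_B ≈ 420 N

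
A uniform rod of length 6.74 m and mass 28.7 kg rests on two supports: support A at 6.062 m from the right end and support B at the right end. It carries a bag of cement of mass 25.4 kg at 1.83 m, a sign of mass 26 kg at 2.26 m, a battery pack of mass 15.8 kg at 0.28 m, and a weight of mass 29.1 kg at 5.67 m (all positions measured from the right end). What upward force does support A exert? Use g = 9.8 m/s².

R_A ≈ 600 N

Choose support B as the axis so its reaction then has zero moment arm.
Beam weight: 28.7 × 9.8 = 281.3 N down at 3.37 m → arm 3.37 m, τ = 281.3 × 3.37 = 948 N·m counterclockwise.
Bag of cement: 25.4 × 9.8 = 248.9 N down at 1.83 m → arm 1.83 m, τ = 248.9 × 1.83 = 455.5 N·m counterclockwise.
Sign: 26 × 9.8 = 254.8 N down at 2.26 m → arm 2.26 m, τ = 254.8 × 2.26 = 575.8 N·m counterclockwise.
Battery pack: 15.8 × 9.8 = 154.8 N down at 0.28 m → arm 0.28 m, τ = 154.8 × 0.28 = 43.34 N·m counterclockwise.
Weight: 29.1 × 9.8 = 285.2 N down at 5.67 m → arm 5.67 m, τ = 285.2 × 5.67 = 1617 N·m counterclockwise.
Net load moment about support B = 3640 N·m counterclockwise.
Reaction R at support A is upward at 6.062 m, arm 6.062 m → moment R × 6.062 clockwise.
Balancing moments: R × 6.062 = 3640, giving R = 600 N.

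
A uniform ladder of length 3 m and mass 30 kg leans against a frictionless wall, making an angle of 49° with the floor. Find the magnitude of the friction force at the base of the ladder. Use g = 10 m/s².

f ≈ 130 N

Take moments about the foot of the ladder.
Ladder weight 30×10 = 300 N acts at 1.5 m along the ladder; its horizontal arm is 1.5·cos49° = 0.9841 m → τ = 295.2 N·m clockwise.
Wall normal N acts horizontally at the top; its moment arm is the height L sinθ = 3·sin49° = 2.264 m, counterclockwise.
Balancing moments: N × 2.264 = 295.2, giving N = 130 N.
ΣFx = 0: friction at the foot balances the wall's push, so f = N_wall = 130 N.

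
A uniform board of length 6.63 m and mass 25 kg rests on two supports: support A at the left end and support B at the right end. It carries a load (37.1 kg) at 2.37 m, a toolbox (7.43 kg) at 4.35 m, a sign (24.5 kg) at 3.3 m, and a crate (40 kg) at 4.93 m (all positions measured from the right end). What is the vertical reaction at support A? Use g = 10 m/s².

R_A ≈ 726 N

Take moments about support B.
Beam weight: 25 × 10 = 250 N down at 3.315 m → arm 3.315 m, τ = 250 × 3.315 = 828.8 N·m counterclockwise.
Load: 37.1 × 10 = 371 N down at 2.37 m → arm 2.37 m, τ = 371 × 2.37 = 879.3 N·m counterclockwise.
Toolbox: 7.43 × 10 = 74.3 N down at 4.35 m → arm 4.35 m, τ = 74.3 × 4.35 = 323.2 N·m counterclockwise.
Sign: 24.5 × 10 = 245 N down at 3.3 m → arm 3.3 m, τ = 245 × 3.3 = 808.5 N·m counterclockwise.
Crate: 40 × 10 = 400 N down at 4.93 m → arm 4.93 m, τ = 400 × 4.93 = 1972 N·m counterclockwise.
Net load moment about support B = 4812 N·m counterclockwise.
Reaction R at support A is upward at 6.63 m, arm 6.63 m → moment R × 6.63 clockwise.
Balancing moments: R × 6.63 = 4812, giving R = 726 N.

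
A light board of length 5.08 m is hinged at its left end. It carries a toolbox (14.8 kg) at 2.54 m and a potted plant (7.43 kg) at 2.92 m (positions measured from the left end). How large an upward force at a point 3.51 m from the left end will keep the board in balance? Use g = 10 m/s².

Sum moments about the left end (the unknown pivot reaction has zero arm there).
Toolbox: 14.8 × 10 = 148 N down at 2.54 m → arm 2.54 m, τ = 148 × 2.54 = 375.9 N·m clockwise.
Potted plant: 7.43 × 10 = 74.3 N down at 2.92 m → arm 2.92 m, τ = 74.3 × 2.92 = 217 N·m clockwise.
Net moment of the loads = 592.9 N·m clockwise.
The upward force F acts at a point 3.51 m from the left end, arm 3.51 m, giving F × 3.51 counterclockwise.
Balancing moments: F × 3.51 = 592.9, giving F = 592.9 / 3.51 = 169 N.

F ≈ 169 N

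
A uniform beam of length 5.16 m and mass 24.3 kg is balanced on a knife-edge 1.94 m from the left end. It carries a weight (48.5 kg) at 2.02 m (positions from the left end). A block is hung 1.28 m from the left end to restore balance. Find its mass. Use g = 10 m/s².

Taking torques about the knife-edge (at 1.94 m from the left end):
Beam weight: 24.3 × 10 = 243 N down at 2.58 m → arm 0.64 m, τ = 243 × 0.64 = 155.5 N·m clockwise.
Weight: 48.5 × 10 = 485 N down at 2.02 m → arm 0.08 m, τ = 485 × 0.08 = 38.8 N·m clockwise.
Net moment of known loads = 194.3 N·m clockwise.
An unknown mass m at 1.28 m has arm 0.66 m; its moment is m·g·0.66 counterclockwise.
Balancing moments: m × 10 × 0.66 = 194.3, giving m = 194.3 / (10 × 0.66) = 29.4 kg.

m ≈ 29.4 kg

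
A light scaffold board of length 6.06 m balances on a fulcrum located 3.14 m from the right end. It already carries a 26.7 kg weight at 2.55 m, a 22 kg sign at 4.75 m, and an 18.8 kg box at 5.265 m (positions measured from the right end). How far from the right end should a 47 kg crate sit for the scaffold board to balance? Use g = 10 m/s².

About the fulcrum (at 3.14 m from the right end):
Weight: 26.7 × 10 = 267 N down at 2.55 m → arm 0.59 m, τ = 267 × 0.59 = 157.5 N·m clockwise.
Sign: 22 × 10 = 220 N down at 4.75 m → arm 1.61 m, τ = 220 × 1.61 = 354.2 N·m counterclockwise.
Box: 18.8 × 10 = 188 N down at 5.265 m → arm 2.125 m, τ = 188 × 2.125 = 399.5 N·m counterclockwise.
Net moment of existing loads = 596.2 N·m counterclockwise.
The crate weighs 47 × 10 = 470 N and must supply an equal clockwise moment, so its lever arm about the fulcrum is 596.2 / 470 = 1.27 m.
That puts it at 3.14 − 1.27 = 1.87 m from the right end.

x ≈ 1.87 m from the right end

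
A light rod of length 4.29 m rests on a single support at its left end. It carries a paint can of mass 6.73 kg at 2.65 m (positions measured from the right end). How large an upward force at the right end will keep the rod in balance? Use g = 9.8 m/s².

Take moments about the left end.
Paint can: 6.73 × 9.8 = 65.95 N down at 2.65 m → arm 1.64 m, τ = 65.95 × 1.64 = 108.2 N·m clockwise.
Net moment of the loads = 108.2 N·m clockwise.
The upward force F acts at the right end, arm 4.29 m, giving F × 4.29 counterclockwise.
Balancing moments: F × 4.29 = 108.2, giving F = 108.2 / 4.29 = 25.2 N.

F ≈ 25.2 N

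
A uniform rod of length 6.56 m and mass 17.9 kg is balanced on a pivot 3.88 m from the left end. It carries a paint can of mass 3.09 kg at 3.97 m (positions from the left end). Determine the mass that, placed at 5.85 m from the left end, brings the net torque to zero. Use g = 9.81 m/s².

Choose the pivot (at 3.88 m from the left end) as the axis so the support reaction has zero arm there.
Beam weight: 17.9 × 9.81 = 175.6 N down at 3.28 m → arm 0.6 m, τ = 175.6 × 0.6 = 105.4 N·m counterclockwise.
Paint can: 3.09 × 9.81 = 30.31 N down at 3.97 m → arm 0.09 m, τ = 30.31 × 0.09 = 2.728 N·m clockwise.
Net moment of known loads = 102.7 N·m counterclockwise.
An unknown mass m at 5.85 m has arm 1.97 m; its moment is m·g·1.97 clockwise.
Στ = 0 ⇒ m × 9.81 × 1.97 = 102.7 ⇒ m = 102.7 / (9.81 × 1.97) = 5.31 kg.

m ≈ 5.31 kg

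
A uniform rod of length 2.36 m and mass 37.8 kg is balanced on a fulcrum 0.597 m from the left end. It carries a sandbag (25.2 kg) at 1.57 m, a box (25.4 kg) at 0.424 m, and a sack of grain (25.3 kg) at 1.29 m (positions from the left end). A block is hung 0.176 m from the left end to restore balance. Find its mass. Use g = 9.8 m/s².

About the fulcrum (at 0.597 m from the left end):
Beam weight: 37.8 × 9.8 = 370.4 N down at 1.18 m → arm 0.583 m, τ = 370.4 × 0.583 = 215.9 N·m clockwise.
Sandbag: 25.2 × 9.8 = 247 N down at 1.57 m → arm 0.973 m, τ = 247 × 0.973 = 240.3 N·m clockwise.
Box: 25.4 × 9.8 = 248.9 N down at 0.424 m → arm 0.173 m, τ = 248.9 × 0.173 = 43.06 N·m counterclockwise.
Sack of grain: 25.3 × 9.8 = 247.9 N down at 1.29 m → arm 0.693 m, τ = 247.9 × 0.693 = 171.8 N·m clockwise.
Net moment of known loads = 584.9 N·m clockwise.
An unknown mass m at 0.176 m has arm 0.421 m; its moment is m·g·0.421 counterclockwise.
Στ = 0 ⇒ m × 9.8 × 0.421 = 584.9 ⇒ m = 584.9 / (9.8 × 0.421) = 142 kg.

m ≈ 142 kg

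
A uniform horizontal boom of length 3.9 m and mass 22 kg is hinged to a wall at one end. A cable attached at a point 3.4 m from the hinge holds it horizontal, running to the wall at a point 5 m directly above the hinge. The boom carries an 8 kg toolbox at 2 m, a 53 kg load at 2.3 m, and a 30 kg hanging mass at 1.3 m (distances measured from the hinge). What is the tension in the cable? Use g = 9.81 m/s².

T ≈ 767 N

Choose the hinge as the axis so the unknown hinge reaction has zero arm there.
Beam weight: 22 × 9.81 = 215.8 N down at 1.95 m → arm 1.95 m, τ = 215.8 × 1.95 = 420.8 N·m clockwise.
Toolbox: 8 × 9.81 = 78.48 N down at 2 m → arm 2 m, τ = 78.48 × 2 = 157 N·m clockwise.
Load: 53 × 9.81 = 519.9 N down at 2.3 m → arm 2.3 m, τ = 519.9 × 2.3 = 1196 N·m clockwise.
Hanging mass: 30 × 9.81 = 294.3 N down at 1.3 m → arm 1.3 m, τ = 294.3 × 1.3 = 382.6 N·m clockwise.
Total clockwise load moment = 2156 N·m.
The cable tension T acts at 3.4 m; only its component perpendicular to the boom, T sinθ, produces torque. sinθ = h/√(h²+d²) = 5/√(5²+3.4²) = 0.8269.
Balancing moments: T × 3.4 × 0.8269 = 2156, giving T = 2156 / 2.811 = 767 N.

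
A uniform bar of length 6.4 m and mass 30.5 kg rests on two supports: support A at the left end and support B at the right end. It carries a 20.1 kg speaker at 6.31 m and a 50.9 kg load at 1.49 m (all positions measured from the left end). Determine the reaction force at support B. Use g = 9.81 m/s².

R_B ≈ 460 N

Sum moments about support A (its reaction then has zero moment arm).
Beam weight: 30.5 × 9.81 = 299.2 N down at 3.2 m → arm 3.2 m, τ = 299.2 × 3.2 = 957.4 N·m clockwise.
Speaker: 20.1 × 9.81 = 197.2 N down at 6.31 m → arm 6.31 m, τ = 197.2 × 6.31 = 1244 N·m clockwise.
Load: 50.9 × 9.81 = 499.3 N down at 1.49 m → arm 1.49 m, τ = 499.3 × 1.49 = 744 N·m clockwise.
Net load moment about support A = 2945 N·m clockwise.
Reaction R at support B is upward at 6.4 m, arm 6.4 m → moment R × 6.4 counterclockwise.
Setting net torque to zero: R × 6.4 = 2945 → R = 460 N.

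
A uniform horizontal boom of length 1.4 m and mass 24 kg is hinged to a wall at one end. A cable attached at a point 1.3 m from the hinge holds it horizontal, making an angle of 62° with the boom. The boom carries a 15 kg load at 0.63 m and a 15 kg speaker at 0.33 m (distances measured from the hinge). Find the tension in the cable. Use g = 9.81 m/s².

T ≈ 267 N

Take moments about the hinge.
Beam weight: 24 × 9.81 = 235.4 N down at 0.7 m → arm 0.7 m, τ = 235.4 × 0.7 = 164.8 N·m clockwise.
Load: 15 × 9.81 = 147.2 N down at 0.63 m → arm 0.63 m, τ = 147.2 × 0.63 = 92.74 N·m clockwise.
Speaker: 15 × 9.81 = 147.2 N down at 0.33 m → arm 0.33 m, τ = 147.2 × 0.33 = 48.58 N·m clockwise.
Total clockwise load moment = 306.1 N·m.
The cable tension T acts at 1.3 m; only its component perpendicular to the boom, T sinθ, produces torque. sin 62° = 0.8829.
Setting net torque to zero: T × 1.3 × 0.8829 = 306.1 → T = 306.1 / 1.148 = 267 N.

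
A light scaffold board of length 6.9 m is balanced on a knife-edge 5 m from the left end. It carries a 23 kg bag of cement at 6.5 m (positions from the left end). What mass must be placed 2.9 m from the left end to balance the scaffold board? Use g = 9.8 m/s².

m ≈ 16.4 kg

About the knife-edge (at 5 m from the left end):
Bag of cement: 23 × 9.8 = 225.4 N down at 6.5 m → arm 1.5 m, τ = 225.4 × 1.5 = 338.1 N·m clockwise.
Net moment of known loads = 338.1 N·m clockwise.
An unknown mass m at 2.9 m has arm 2.1 m; its moment is m·g·2.1 counterclockwise.
Setting net torque to zero: m × 9.8 × 2.1 = 338.1 → m = 338.1 / (9.8 × 2.1) = 16.4 kg.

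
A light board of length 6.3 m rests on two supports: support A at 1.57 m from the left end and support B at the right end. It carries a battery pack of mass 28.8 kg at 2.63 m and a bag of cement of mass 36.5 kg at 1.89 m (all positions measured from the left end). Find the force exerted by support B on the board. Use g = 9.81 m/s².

Choose support A as the axis so its reaction then has zero moment arm.
Battery pack: 28.8 × 9.81 = 282.5 N down at 2.63 m → arm 1.06 m, τ = 282.5 × 1.06 = 299.4 N·m clockwise.
Bag of cement: 36.5 × 9.81 = 358.1 N down at 1.89 m → arm 0.32 m, τ = 358.1 × 0.32 = 114.6 N·m clockwise.
Net load moment about support A = 414 N·m clockwise.
Reaction R at support B is upward at 6.3 m, arm 4.73 m → moment R × 4.73 counterclockwise.
Setting net torque to zero: R × 4.73 = 414 → R = 87.5 N.

R_B ≈ 87.5 N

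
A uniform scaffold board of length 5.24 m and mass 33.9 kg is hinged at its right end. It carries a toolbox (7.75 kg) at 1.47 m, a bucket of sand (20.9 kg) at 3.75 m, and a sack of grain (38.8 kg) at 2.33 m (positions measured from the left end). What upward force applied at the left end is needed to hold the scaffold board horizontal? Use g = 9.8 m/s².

F ≈ 490 N

Taking torques about the right end:
Beam weight: 33.9 × 9.8 = 332.2 N down at 2.62 m → arm 2.62 m, τ = 332.2 × 2.62 = 870.4 N·m counterclockwise.
Toolbox: 7.75 × 9.8 = 75.95 N down at 1.47 m → arm 3.77 m, τ = 75.95 × 3.77 = 286.3 N·m counterclockwise.
Bucket of sand: 20.9 × 9.8 = 204.8 N down at 3.75 m → arm 1.49 m, τ = 204.8 × 1.49 = 305.2 N·m counterclockwise.
Sack of grain: 38.8 × 9.8 = 380.2 N down at 2.33 m → arm 2.91 m, τ = 380.2 × 2.91 = 1106 N·m counterclockwise.
Net moment of the loads = 2568 N·m counterclockwise.
The upward force F acts at the left end, arm 5.24 m, giving F × 5.24 clockwise.
Setting net torque to zero: F × 5.24 = 2568 → F = 2568 / 5.24 = 490 N.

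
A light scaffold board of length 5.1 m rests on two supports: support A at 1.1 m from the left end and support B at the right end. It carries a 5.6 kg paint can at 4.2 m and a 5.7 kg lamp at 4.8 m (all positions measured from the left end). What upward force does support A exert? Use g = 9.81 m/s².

About support B:
Paint can: 5.6 × 9.81 = 54.94 N down at 4.2 m → arm 0.9 m, τ = 54.94 × 0.9 = 49.45 N·m counterclockwise.
Lamp: 5.7 × 9.81 = 55.92 N down at 4.8 m → arm 0.3 m, τ = 55.92 × 0.3 = 16.78 N·m counterclockwise.
Net load moment about support B = 66.23 N·m counterclockwise.
Reaction R at support A is upward at 1.1 m, arm 4 m → moment R × 4 clockwise.
Στ = 0 ⇒ R × 4 = 66.23 ⇒ R = 16.6 N.

R_A ≈ 16.6 N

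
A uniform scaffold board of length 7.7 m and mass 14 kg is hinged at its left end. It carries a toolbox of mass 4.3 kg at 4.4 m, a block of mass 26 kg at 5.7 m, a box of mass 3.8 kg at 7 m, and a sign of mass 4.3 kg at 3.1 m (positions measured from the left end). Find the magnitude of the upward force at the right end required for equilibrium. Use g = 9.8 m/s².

F ≈ 332 N

About the left end:
Beam weight: 14 × 9.8 = 137.2 N down at 3.85 m → arm 3.85 m, τ = 137.2 × 3.85 = 528.2 N·m clockwise.
Toolbox: 4.3 × 9.8 = 42.14 N down at 4.4 m → arm 4.4 m, τ = 42.14 × 4.4 = 185.4 N·m clockwise.
Block: 26 × 9.8 = 254.8 N down at 5.7 m → arm 5.7 m, τ = 254.8 × 5.7 = 1452 N·m clockwise.
Box: 3.8 × 9.8 = 37.24 N down at 7 m → arm 7 m, τ = 37.24 × 7 = 260.7 N·m clockwise.
Sign: 4.3 × 9.8 = 42.14 N down at 3.1 m → arm 3.1 m, τ = 42.14 × 3.1 = 130.6 N·m clockwise.
Net moment of the loads = 2557 N·m clockwise.
The upward force F acts at the right end, arm 7.7 m, giving F × 7.7 counterclockwise.
Στ = 0 ⇒ F × 7.7 = 2557 ⇒ F = 2557 / 7.7 = 332 N.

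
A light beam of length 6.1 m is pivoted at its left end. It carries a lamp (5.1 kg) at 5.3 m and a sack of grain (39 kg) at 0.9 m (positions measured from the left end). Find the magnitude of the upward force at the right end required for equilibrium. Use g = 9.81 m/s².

Taking torques about the left end:
Lamp: 5.1 × 9.81 = 50.03 N down at 5.3 m → arm 5.3 m, τ = 50.03 × 5.3 = 265.2 N·m clockwise.
Sack of grain: 39 × 9.81 = 382.6 N down at 0.9 m → arm 0.9 m, τ = 382.6 × 0.9 = 344.3 N·m clockwise.
Net moment of the loads = 609.5 N·m clockwise.
The upward force F acts at the right end, arm 6.1 m, giving F × 6.1 counterclockwise.
Balancing moments: F × 6.1 = 609.5, giving F = 609.5 / 6.1 = 99.9 N.

F ≈ 99.9 N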